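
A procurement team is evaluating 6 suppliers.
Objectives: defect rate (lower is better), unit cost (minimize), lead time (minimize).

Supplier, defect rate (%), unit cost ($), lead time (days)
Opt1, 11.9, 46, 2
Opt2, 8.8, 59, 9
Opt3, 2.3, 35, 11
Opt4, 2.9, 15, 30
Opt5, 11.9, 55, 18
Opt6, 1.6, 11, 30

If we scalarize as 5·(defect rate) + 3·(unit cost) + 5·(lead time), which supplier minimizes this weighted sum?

Opt3

Opt1: 5·11.9 + 3·46 + 5·2 = 207.5
Opt2: 5·8.8 + 3·59 + 5·9 = 266.0
Opt3: 5·2.3 + 3·35 + 5·11 = 171.5
Opt4: 5·2.9 + 3·15 + 5·30 = 209.5
Opt5: 5·11.9 + 3·55 + 5·18 = 314.5
Opt6: 5·1.6 + 3·11 + 5·30 = 191.0
Lowest: Opt3 at 171.5.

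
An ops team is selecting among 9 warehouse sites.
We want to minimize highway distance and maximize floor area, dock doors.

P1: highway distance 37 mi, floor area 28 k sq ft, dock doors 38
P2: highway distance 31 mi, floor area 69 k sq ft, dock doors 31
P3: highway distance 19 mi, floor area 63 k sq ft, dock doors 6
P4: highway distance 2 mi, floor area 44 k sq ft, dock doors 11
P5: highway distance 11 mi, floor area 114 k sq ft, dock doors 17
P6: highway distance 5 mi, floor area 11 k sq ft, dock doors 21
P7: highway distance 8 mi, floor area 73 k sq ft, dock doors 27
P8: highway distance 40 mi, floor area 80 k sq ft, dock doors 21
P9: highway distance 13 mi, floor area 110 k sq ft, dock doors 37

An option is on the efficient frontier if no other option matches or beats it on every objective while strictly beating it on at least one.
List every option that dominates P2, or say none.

P9

P9: highway distance 13≤31, floor area 110≥69, dock doors 37≥31 — dominates P2.
Others (P1, P3, P4, P5, P6, P7, P8) are each worse than P2 on at least one objective.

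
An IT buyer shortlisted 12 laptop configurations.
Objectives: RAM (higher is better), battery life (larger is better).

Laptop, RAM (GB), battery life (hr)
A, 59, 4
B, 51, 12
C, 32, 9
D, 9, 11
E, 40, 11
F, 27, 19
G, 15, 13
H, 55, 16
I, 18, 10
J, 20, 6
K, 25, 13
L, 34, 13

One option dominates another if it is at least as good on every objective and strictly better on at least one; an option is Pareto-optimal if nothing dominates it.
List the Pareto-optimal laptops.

A: not dominated (best RAM).
B: dominated by H (RAM 55≥51, battery life 16≥12).
C: dominated by B (RAM 51≥32, battery life 12≥9).
D: dominated by B (RAM 51≥9, battery life 12≥11).
E: dominated by B (RAM 51≥40, battery life 12≥11).
F: not dominated (best battery life).
G: dominated by F (RAM 27≥15, battery life 19≥13).
H: not dominated.
I: dominated by B (RAM 51≥18, battery life 12≥10).
J: dominated by B (RAM 51≥20, battery life 12≥6).
K: dominated by F (RAM 27≥25, battery life 19≥13).
L: dominated by H (RAM 55≥34, battery life 16≥13).

A, F, H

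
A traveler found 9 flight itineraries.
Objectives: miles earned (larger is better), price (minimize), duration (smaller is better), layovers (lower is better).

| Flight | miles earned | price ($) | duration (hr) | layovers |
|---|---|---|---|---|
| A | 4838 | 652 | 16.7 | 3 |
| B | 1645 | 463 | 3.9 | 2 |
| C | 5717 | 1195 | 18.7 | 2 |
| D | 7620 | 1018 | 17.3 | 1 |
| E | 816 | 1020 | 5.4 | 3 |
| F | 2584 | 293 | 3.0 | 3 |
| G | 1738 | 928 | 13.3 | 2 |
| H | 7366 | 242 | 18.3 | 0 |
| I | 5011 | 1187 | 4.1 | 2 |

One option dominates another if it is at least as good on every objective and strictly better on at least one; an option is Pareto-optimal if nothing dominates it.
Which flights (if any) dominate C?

D, H

D: miles earned 7620≥5717, price 1018≤1195, duration 17.3≤18.7, layovers 1≤2 — dominates C.
H: miles earned 7366≥5717, price 242≤1195, duration 18.3≤18.7, layovers 0≤2 — dominates C.
Others (A, B, E, F, G, I) are each worse than C on at least one objective.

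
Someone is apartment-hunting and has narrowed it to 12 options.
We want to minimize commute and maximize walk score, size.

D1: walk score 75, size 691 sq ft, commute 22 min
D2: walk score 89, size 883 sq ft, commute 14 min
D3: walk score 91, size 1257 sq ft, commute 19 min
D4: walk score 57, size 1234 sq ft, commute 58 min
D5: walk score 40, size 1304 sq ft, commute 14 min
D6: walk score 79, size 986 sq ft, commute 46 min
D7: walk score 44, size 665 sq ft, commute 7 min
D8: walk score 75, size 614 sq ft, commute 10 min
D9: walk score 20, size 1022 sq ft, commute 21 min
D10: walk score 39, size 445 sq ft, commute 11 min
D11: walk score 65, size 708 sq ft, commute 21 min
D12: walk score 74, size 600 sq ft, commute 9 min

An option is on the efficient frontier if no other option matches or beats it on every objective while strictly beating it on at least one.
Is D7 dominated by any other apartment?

No

D1: worse on commute (22 vs 7).
D2: worse on commute (14 vs 7).
D3: worse on commute (19 vs 7).
D4: worse on commute (58 vs 7).
D5: worse on walk score (40 vs 44).
D6: worse on commute (46 vs 7).
D8: worse on size (614 vs 665).
D9: worse on walk score (20 vs 44).
D10: worse on walk score (39 vs 44).
D11: worse on commute (21 vs 7).
D12: worse on size (600 vs 665).
No option is at least as good as D7 on every objective and strictly better on one.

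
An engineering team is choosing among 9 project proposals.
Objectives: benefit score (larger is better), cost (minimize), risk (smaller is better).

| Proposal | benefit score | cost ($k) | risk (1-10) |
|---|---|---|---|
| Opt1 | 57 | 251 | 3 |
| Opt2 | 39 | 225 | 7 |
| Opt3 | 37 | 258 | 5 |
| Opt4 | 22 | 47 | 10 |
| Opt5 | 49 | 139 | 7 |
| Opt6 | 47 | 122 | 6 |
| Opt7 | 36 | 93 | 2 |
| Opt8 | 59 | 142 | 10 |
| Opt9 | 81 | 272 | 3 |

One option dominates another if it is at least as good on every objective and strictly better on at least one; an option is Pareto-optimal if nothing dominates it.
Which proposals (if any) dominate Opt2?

Opt5: benefit score 49≥39, cost 139≤225, risk 7≤7 — dominates Opt2.
Opt6: benefit score 47≥39, cost 122≤225, risk 6≤7 — dominates Opt2.
Others (Opt1, Opt3, Opt4, Opt7, Opt8, Opt9) are each worse than Opt2 on at least one objective.

Opt5, Opt6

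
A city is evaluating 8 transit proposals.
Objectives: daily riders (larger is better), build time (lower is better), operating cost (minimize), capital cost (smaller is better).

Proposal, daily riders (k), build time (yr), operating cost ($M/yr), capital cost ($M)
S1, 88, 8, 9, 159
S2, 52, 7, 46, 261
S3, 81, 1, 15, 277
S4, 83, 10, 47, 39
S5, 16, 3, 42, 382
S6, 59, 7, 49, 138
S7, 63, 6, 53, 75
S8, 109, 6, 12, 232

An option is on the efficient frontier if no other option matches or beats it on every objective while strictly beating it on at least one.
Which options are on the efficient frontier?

S1: not dominated (best operating cost).
S2: dominated by S8 (daily riders 109≥52, build time 6≤7, operating cost 12≤46, capital cost 232≤261).
S3: not dominated (best build time).
S4: not dominated (best capital cost).
S5: dominated by S3 (daily riders 81≥16, build time 1≤3, operating cost 15≤42, capital cost 277≤382).
S6: not dominated.
S7: not dominated.
S8: not dominated (best daily riders).

S1, S3, S4, S6, S7, S8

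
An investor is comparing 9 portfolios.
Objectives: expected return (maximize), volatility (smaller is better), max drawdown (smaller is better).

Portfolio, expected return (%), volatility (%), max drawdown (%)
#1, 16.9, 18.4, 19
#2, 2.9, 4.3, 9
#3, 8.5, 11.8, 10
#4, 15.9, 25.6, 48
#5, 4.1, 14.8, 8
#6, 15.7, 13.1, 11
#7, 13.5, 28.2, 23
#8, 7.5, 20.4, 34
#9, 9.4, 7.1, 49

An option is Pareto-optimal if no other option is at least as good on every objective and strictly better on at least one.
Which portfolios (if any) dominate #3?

none

#1: worse on volatility (18.4 vs 11.8).
#2: worse on expected return (2.9 vs 8.5).
#4: worse on volatility (25.6 vs 11.8).
#5: worse on expected return (4.1 vs 8.5).
#6: worse on volatility (13.1 vs 11.8).
#7: worse on volatility (28.2 vs 11.8).
#8: worse on expected return (7.5 vs 8.5).
#9: worse on max drawdown (49 vs 10).
No option dominates #3.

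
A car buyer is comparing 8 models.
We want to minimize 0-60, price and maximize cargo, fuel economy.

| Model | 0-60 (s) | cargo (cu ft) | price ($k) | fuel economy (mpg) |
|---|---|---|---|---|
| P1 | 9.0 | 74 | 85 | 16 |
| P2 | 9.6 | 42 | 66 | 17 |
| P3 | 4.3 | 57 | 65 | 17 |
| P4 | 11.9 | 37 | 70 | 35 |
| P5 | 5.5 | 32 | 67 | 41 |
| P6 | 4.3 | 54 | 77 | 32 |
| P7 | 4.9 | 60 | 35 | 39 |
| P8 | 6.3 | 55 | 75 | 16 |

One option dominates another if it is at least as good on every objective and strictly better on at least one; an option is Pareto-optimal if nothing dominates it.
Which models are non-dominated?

P1: not dominated (best cargo).
P2: dominated by P3 (0-60 4.3≤9.6, cargo 57≥42, price 65≤66, fuel economy 17≥17).
P3: not dominated.
P4: dominated by P7 (0-60 4.9≤11.9, cargo 60≥37, price 35≤70, fuel economy 39≥35).
P5: not dominated (best fuel economy).
P6: not dominated.
P7: not dominated (best price).
P8: dominated by P3 (0-60 4.3≤6.3, cargo 57≥55, price 65≤75, fuel economy 17≥16).

P1, P3, P5, P6, P7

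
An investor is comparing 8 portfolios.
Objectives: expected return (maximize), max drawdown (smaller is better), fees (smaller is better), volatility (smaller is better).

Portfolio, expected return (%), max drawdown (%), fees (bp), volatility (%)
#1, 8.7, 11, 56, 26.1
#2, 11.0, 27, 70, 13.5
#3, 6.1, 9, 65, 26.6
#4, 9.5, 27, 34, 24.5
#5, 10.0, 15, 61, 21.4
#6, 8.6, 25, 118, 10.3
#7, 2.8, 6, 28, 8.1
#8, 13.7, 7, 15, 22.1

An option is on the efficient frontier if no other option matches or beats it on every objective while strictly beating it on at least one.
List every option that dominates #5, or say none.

none

#1: worse on expected return (8.7 vs 10.0).
#2: worse on max drawdown (27 vs 15).
#3: worse on expected return (6.1 vs 10.0).
#4: worse on expected return (9.5 vs 10.0).
#6: worse on expected return (8.6 vs 10.0).
#7: worse on expected return (2.8 vs 10.0).
#8: worse on volatility (22.1 vs 21.4).
No option dominates #5.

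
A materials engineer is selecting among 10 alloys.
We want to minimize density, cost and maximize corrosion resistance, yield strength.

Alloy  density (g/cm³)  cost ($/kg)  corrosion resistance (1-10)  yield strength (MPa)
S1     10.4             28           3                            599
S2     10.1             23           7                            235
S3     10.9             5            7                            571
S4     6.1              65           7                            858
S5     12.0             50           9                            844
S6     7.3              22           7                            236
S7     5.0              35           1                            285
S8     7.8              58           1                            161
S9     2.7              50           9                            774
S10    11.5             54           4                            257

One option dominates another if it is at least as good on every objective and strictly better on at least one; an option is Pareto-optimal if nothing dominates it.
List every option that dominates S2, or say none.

S6: density 7.3≤10.1, cost 22≤23, corrosion resistance 7≥7, yield strength 236≥235 — dominates S2.
Others (S1, S3, S4, S5, S7, S8, S9, S10) are each worse than S2 on at least one objective.

S6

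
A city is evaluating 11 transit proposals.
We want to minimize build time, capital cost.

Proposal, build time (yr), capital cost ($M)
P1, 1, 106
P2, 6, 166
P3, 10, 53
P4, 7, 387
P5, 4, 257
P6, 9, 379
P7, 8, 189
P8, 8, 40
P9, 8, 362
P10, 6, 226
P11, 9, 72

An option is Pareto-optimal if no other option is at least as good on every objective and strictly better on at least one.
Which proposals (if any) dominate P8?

P1: worse on capital cost (106 vs 40).
P2: worse on capital cost (166 vs 40).
P3: worse on build time (10 vs 8).
P4: worse on capital cost (387 vs 40).
P5: worse on capital cost (257 vs 40).
P6: worse on build time (9 vs 8).
P7: worse on capital cost (189 vs 40).
P9: worse on capital cost (362 vs 40).
P10: worse on capital cost (226 vs 40).
P11: worse on build time (9 vs 8).
No option dominates P8.

none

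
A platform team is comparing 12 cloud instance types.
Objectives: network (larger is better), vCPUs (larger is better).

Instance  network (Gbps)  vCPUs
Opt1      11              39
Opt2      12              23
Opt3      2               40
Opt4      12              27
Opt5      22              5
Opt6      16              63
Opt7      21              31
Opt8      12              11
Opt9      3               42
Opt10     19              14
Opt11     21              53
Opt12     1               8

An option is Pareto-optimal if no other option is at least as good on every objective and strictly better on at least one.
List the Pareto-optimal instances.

Opt1: dominated by Opt6 (network 16≥11, vCPUs 63≥39).
Opt2: dominated by Opt4 (network 12≥12, vCPUs 27≥23).
Opt3: dominated by Opt6 (network 16≥2, vCPUs 63≥40).
Opt4: dominated by Opt6 (network 16≥12, vCPUs 63≥27).
Opt5: not dominated (best network).
Opt6: not dominated (best vCPUs).
Opt7: dominated by Opt11 (network 21≥21, vCPUs 53≥31).
Opt8: dominated by Opt2 (network 12≥12, vCPUs 23≥11).
Opt9: dominated by Opt6 (network 16≥3, vCPUs 63≥42).
Opt10: dominated by Opt7 (network 21≥19, vCPUs 31≥14).
Opt11: not dominated.
Opt12: dominated by Opt1 (network 11≥1, vCPUs 39≥8).

Opt5, Opt6, Opt11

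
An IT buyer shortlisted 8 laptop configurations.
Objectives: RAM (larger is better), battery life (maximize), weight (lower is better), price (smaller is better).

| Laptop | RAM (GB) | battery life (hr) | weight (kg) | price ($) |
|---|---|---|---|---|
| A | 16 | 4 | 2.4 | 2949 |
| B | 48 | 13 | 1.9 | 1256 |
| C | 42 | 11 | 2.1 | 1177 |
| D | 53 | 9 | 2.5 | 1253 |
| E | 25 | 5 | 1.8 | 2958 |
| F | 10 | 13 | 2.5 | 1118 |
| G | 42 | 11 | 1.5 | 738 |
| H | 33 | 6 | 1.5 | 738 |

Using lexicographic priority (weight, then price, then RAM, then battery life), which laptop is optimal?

G

First minimize weight: best is 1.5, kept {G, H}.
Then minimize price: best is 738, kept {G, H}.
Then maximize RAM: best is 42, kept {G}.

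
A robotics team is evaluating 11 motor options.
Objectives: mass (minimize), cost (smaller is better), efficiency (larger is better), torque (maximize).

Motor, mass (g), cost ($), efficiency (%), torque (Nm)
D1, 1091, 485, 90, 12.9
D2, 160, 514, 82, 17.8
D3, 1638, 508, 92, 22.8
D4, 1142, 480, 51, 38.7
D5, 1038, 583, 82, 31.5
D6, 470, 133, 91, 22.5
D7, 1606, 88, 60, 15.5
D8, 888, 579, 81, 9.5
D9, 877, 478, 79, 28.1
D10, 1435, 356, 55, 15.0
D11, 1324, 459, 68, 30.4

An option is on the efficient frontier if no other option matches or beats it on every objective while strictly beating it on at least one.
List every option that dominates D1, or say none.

D6

D6: mass 470≤1091, cost 133≤485, efficiency 91≥90, torque 22.5≥12.9 — dominates D1.
Others (D2, D3, D4, D5, D7, D8, D9, D10, D11) are each worse than D1 on at least one objective.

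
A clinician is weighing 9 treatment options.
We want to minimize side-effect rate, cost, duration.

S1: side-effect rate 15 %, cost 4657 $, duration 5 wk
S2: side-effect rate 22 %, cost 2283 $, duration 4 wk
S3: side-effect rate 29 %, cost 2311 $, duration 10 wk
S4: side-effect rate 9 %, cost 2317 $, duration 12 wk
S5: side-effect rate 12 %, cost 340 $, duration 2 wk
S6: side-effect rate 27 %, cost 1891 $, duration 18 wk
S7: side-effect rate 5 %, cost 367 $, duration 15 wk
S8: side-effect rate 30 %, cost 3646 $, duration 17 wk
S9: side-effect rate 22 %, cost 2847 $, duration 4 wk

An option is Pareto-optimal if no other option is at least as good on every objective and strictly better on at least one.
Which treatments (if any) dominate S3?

S2: side-effect rate 22≤29, cost 2283≤2311, duration 4≤10 — dominates S3.
S5: side-effect rate 12≤29, cost 340≤2311, duration 2≤10 — dominates S3.
Others (S1, S4, S6, S7, S8, S9) are each worse than S3 on at least one objective.

S2, S5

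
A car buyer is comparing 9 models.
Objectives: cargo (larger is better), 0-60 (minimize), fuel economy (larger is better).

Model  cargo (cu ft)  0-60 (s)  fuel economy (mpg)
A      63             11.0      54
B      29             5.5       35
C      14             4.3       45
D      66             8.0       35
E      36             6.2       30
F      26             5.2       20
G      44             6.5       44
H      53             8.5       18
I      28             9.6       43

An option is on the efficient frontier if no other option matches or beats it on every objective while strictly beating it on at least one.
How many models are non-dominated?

7

A: not dominated (best fuel economy).
B: not dominated.
C: not dominated (best 0-60).
D: not dominated (best cargo).
E: not dominated.
F: not dominated.
G: not dominated.
H: dominated by D (cargo 66≥53, 0-60 8.0≤8.5, fuel economy 35≥18).
I: dominated by G (cargo 44≥28, 0-60 6.5≤9.6, fuel economy 44≥43).
Pareto-optimal: A, B, C, D, E, F, G → 7.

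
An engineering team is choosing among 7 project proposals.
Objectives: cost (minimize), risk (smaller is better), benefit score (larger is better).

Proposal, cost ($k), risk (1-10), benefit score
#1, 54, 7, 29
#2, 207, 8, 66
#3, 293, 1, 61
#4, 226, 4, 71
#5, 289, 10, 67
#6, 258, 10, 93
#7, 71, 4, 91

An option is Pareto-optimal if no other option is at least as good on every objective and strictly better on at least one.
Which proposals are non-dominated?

#1, #3, #6, #7

#1: not dominated (best cost).
#2: dominated by #7 (cost 71≤207, risk 4≤8, benefit score 91≥66).
#3: not dominated (best risk).
#4: dominated by #7 (cost 71≤226, risk 4≤4, benefit score 91≥71).
#5: dominated by #4 (cost 226≤289, risk 4≤10, benefit score 71≥67).
#6: not dominated (best benefit score).
#7: not dominated.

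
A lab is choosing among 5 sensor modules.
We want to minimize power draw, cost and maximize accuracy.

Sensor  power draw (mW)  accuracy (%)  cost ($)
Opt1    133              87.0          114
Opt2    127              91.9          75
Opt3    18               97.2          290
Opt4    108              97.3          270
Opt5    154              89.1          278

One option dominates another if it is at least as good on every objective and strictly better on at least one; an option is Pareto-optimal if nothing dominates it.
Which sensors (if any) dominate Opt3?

Opt1: worse on power draw (133 vs 18).
Opt2: worse on power draw (127 vs 18).
Opt4: worse on power draw (108 vs 18).
Opt5: worse on power draw (154 vs 18).
No option dominates Opt3.

none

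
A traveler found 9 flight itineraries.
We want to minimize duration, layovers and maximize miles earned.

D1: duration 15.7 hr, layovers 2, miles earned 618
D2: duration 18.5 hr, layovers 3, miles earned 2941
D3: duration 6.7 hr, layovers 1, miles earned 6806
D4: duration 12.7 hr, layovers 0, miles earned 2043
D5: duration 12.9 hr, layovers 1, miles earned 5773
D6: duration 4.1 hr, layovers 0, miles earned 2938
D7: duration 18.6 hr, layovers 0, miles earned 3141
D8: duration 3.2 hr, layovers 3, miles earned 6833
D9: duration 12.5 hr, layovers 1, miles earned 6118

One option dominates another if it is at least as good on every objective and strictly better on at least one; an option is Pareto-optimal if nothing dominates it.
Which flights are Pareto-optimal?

D1: dominated by D3 (duration 6.7≤15.7, layovers 1≤2, miles earned 6806≥618).
D2: dominated by D3 (duration 6.7≤18.5, layovers 1≤3, miles earned 6806≥2941).
D3: not dominated.
D4: dominated by D6 (duration 4.1≤12.7, layovers 0≤0, miles earned 2938≥2043).
D5: dominated by D3 (duration 6.7≤12.9, layovers 1≤1, miles earned 6806≥5773).
D6: not dominated.
D7: not dominated.
D8: not dominated (best duration).
D9: dominated by D3 (duration 6.7≤12.5, layovers 1≤1, miles earned 6806≥6118).

D3, D6, D7, D8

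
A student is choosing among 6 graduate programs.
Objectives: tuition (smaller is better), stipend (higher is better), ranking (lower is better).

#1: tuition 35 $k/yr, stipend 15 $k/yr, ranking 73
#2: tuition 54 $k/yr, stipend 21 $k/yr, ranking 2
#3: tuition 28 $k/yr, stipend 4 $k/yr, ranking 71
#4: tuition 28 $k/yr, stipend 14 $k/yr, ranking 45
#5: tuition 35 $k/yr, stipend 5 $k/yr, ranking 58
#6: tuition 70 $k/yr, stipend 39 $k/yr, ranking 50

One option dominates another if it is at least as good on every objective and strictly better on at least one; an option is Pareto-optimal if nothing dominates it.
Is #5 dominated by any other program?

Yes

#4 vs #5: tuition 28≤35, stipend 14≥5, ranking 45≤58 — #4 is at least as good on every objective and strictly better on at least one, so #4 dominates #5.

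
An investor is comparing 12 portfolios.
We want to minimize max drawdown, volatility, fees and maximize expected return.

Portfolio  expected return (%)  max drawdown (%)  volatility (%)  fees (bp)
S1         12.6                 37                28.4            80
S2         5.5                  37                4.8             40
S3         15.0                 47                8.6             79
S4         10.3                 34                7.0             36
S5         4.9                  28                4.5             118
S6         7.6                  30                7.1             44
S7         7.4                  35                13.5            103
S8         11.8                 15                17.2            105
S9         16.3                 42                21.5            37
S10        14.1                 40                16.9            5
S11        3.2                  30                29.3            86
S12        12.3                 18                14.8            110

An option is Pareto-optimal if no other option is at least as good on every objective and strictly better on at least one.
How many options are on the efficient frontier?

10

S1: not dominated.
S2: not dominated.
S3: not dominated.
S4: not dominated.
S5: not dominated (best volatility).
S6: not dominated.
S7: dominated by S4 (expected return 10.3≥7.4, max drawdown 34≤35, volatility 7.0≤13.5, fees 36≤103).
S8: not dominated (best max drawdown).
S9: not dominated (best expected return).
S10: not dominated (best fees).
S11: dominated by S6 (expected return 7.6≥3.2, max drawdown 30≤30, volatility 7.1≤29.3, fees 44≤86).
S12: not dominated.
Pareto-optimal: S1, S2, S3, S4, S5, S6, S8, S9, S10, S12 → 10.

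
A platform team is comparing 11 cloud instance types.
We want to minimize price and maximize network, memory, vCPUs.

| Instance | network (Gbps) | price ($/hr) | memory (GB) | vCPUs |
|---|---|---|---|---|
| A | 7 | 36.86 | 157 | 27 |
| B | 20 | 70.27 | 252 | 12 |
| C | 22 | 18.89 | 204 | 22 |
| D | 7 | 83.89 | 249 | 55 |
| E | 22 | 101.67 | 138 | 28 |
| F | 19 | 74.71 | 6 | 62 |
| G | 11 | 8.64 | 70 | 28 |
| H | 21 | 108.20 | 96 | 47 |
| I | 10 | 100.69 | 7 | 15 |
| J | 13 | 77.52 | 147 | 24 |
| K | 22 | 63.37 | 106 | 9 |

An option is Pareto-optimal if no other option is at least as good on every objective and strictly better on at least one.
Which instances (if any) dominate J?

A: worse on network (7 vs 13).
B: worse on vCPUs (12 vs 24).
C: worse on vCPUs (22 vs 24).
D: worse on network (7 vs 13).
E: worse on price (101.67 vs 77.52).
F: worse on memory (6 vs 147).
G: worse on network (11 vs 13).
H: worse on price (108.20 vs 77.52).
I: worse on network (10 vs 13).
K: worse on memory (106 vs 147).
No option dominates J.

none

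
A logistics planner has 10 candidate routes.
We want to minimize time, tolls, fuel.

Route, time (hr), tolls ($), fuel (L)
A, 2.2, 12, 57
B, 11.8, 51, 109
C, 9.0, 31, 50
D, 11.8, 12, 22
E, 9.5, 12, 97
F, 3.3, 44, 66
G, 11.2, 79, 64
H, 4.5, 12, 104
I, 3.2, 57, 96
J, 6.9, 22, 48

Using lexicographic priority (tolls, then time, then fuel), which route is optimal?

A

First minimize tolls: best is 12, kept {A, D, E, H}.
Then minimize time: best is 2.2, kept {A}.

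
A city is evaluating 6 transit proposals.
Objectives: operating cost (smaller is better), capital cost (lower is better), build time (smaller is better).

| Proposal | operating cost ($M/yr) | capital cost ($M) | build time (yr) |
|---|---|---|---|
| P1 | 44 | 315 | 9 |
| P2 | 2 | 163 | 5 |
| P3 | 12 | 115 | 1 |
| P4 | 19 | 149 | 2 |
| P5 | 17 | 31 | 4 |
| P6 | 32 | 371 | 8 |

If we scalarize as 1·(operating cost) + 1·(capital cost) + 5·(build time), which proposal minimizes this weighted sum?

P1: 1·44 + 1·315 + 5·9 = 404
P2: 1·2 + 1·163 + 5·5 = 190
P3: 1·12 + 1·115 + 5·1 = 132
P4: 1·19 + 1·149 + 5·2 = 178
P5: 1·17 + 1·31 + 5·4 = 68
P6: 1·32 + 1·371 + 5·8 = 443
Lowest: P5 at 68.

P5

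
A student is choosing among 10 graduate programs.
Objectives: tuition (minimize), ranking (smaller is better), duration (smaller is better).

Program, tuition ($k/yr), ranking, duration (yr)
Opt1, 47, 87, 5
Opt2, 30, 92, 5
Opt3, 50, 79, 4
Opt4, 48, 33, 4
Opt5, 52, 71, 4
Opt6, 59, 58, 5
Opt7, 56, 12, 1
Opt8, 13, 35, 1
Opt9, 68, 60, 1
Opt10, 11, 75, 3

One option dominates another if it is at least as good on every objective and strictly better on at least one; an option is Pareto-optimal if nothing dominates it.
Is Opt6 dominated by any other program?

Opt4 vs Opt6: tuition 48≤59, ranking 33≤58, duration 4≤5 — Opt4 is at least as good on every objective and strictly better on at least one, so Opt4 dominates Opt6.

Yes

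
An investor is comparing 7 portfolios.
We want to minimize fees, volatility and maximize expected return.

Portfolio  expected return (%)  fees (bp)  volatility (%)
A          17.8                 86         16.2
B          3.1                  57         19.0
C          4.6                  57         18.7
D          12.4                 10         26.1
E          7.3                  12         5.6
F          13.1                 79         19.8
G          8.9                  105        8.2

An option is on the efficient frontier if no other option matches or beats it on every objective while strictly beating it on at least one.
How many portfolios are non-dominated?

A: not dominated (best expected return).
B: dominated by C (expected return 4.6≥3.1, fees 57≤57, volatility 18.7≤19.0).
C: dominated by E (expected return 7.3≥4.6, fees 12≤57, volatility 5.6≤18.7).
D: not dominated (best fees).
E: not dominated (best volatility).
F: not dominated.
G: not dominated.
Pareto-optimal: A, D, E, F, G → 5.

5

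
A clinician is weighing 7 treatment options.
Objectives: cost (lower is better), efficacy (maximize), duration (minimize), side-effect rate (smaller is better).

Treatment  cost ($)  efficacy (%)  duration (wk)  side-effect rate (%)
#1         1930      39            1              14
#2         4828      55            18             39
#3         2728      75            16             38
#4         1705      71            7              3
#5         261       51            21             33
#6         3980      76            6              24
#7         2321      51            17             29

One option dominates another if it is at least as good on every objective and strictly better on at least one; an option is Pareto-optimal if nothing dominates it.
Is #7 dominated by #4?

#4 vs #7: cost 1705≤2321, efficacy 71≥51, duration 7≤17, side-effect rate 3≤29 — #4 is at least as good on every objective with at least one strict improvement.

Yes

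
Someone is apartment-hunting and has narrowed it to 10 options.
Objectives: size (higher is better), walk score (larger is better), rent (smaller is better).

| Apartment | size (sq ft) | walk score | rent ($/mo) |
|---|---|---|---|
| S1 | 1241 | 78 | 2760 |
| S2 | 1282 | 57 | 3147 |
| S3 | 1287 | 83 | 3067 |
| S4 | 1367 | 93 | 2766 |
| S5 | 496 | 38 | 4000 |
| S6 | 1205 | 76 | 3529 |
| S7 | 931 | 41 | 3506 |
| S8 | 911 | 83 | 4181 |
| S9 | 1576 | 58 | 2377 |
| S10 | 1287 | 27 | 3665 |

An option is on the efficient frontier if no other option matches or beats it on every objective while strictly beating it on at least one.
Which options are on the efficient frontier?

S1: not dominated.
S2: dominated by S3 (size 1287≥1282, walk score 83≥57, rent 3067≤3147).
S3: dominated by S4 (size 1367≥1287, walk score 93≥83, rent 2766≤3067).
S4: not dominated (best walk score).
S5: dominated by S1 (size 1241≥496, walk score 78≥38, rent 2760≤4000).
S6: dominated by S1 (size 1241≥1205, walk score 78≥76, rent 2760≤3529).
S7: dominated by S1 (size 1241≥931, walk score 78≥41, rent 2760≤3506).
S8: dominated by S3 (size 1287≥911, walk score 83≥83, rent 3067≤4181).
S9: not dominated (best size).
S10: dominated by S3 (size 1287≥1287, walk score 83≥27, rent 3067≤3665).

S1, S4, S9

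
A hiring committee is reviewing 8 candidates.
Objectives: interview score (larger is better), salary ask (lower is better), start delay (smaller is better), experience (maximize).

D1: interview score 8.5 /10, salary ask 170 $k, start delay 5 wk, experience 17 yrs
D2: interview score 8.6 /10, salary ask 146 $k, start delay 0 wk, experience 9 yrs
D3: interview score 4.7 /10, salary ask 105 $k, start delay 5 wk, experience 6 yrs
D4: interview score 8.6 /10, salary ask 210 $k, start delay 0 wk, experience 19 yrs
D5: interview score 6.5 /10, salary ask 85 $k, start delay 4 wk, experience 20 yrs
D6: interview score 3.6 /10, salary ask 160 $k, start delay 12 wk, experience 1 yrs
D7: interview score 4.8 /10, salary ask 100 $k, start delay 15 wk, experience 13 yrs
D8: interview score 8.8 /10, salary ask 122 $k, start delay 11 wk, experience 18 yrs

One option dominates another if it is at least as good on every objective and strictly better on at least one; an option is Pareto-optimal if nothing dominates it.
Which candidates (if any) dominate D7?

D5

D5: interview score 6.5≥4.8, salary ask 85≤100, start delay 4≤15, experience 20≥13 — dominates D7.
Others (D1, D2, D3, D4, D6, D8) are each worse than D7 on at least one objective.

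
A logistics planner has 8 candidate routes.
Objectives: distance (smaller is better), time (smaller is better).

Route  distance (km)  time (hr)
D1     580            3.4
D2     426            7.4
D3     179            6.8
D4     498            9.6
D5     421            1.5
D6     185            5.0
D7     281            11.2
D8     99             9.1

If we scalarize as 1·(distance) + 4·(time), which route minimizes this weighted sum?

D8

D1: 1·580 + 4·3.4 = 593.6
D2: 1·426 + 4·7.4 = 455.6
D3: 1·179 + 4·6.8 = 206.2
D4: 1·498 + 4·9.6 = 536.4
D5: 1·421 + 4·1.5 = 427.0
D6: 1·185 + 4·5.0 = 205.0
D7: 1·281 + 4·11.2 = 325.8
D8: 1·99 + 4·9.1 = 135.4
Lowest: D8 at 135.4.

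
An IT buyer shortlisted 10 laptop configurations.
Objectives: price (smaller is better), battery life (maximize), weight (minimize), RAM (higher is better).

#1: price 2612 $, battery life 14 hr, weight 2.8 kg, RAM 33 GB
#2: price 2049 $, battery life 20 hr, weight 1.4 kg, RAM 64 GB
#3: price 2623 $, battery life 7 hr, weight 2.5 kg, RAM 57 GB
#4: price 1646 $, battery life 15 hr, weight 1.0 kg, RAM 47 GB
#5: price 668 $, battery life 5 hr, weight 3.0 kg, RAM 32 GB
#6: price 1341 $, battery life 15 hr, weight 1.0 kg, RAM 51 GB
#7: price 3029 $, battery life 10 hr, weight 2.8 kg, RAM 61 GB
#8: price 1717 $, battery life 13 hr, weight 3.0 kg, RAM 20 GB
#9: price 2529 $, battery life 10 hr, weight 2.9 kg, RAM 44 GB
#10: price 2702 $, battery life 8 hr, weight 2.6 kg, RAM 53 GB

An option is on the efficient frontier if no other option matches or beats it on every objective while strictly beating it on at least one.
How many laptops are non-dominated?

#1: dominated by #2 (price 2049≤2612, battery life 20≥14, weight 1.4≤2.8, RAM 64≥33).
#2: not dominated (best battery life).
#3: dominated by #2 (price 2049≤2623, battery life 20≥7, weight 1.4≤2.5, RAM 64≥57).
#4: dominated by #6 (price 1341≤1646, battery life 15≥15, weight 1.0≤1.0, RAM 51≥47).
#5: not dominated (best price).
#6: not dominated.
#7: dominated by #2 (price 2049≤3029, battery life 20≥10, weight 1.4≤2.8, RAM 64≥61).
#8: dominated by #4 (price 1646≤1717, battery life 15≥13, weight 1.0≤3.0, RAM 47≥20).
#9: dominated by #2 (price 2049≤2529, battery life 20≥10, weight 1.4≤2.9, RAM 64≥44).
#10: dominated by #2 (price 2049≤2702, battery life 20≥8, weight 1.4≤2.6, RAM 64≥53).
Pareto-optimal: #2, #5, #6 → 3.

3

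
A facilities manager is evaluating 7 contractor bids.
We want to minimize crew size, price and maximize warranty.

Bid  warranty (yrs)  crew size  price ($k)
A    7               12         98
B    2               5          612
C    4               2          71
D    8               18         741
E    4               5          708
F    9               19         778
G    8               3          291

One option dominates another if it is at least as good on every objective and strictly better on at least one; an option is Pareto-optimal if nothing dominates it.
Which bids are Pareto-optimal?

A: not dominated.
B: dominated by C (warranty 4≥2, crew size 2≤5, price 71≤612).
C: not dominated (best crew size).
D: dominated by G (warranty 8≥8, crew size 3≤18, price 291≤741).
E: dominated by C (warranty 4≥4, crew size 2≤5, price 71≤708).
F: not dominated (best warranty).
G: not dominated.

A, C, F, G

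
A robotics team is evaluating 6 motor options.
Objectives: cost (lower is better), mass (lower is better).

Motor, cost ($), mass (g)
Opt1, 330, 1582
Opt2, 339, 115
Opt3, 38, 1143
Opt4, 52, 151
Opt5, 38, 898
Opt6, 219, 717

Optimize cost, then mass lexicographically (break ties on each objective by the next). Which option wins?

First minimize cost: best is 38, kept {Opt3, Opt5}.
Then minimize mass: best is 898, kept {Opt5}.

Opt5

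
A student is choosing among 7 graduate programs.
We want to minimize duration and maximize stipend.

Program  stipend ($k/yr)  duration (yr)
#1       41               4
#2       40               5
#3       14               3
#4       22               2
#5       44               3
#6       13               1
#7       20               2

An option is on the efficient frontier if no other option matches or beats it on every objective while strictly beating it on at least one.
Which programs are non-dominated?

#1: dominated by #5 (stipend 44≥41, duration 3≤4).
#2: dominated by #1 (stipend 41≥40, duration 4≤5).
#3: dominated by #4 (stipend 22≥14, duration 2≤3).
#4: not dominated.
#5: not dominated (best stipend).
#6: not dominated (best duration).
#7: dominated by #4 (stipend 22≥20, duration 2≤2).

#4, #5, #6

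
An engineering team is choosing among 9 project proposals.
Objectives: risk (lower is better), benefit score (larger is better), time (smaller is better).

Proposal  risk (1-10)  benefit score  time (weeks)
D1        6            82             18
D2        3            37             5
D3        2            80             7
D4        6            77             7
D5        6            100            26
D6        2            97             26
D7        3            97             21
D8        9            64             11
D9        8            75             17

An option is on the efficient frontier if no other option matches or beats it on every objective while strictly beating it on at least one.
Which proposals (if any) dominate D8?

D3, D4

D3: risk 2≤9, benefit score 80≥64, time 7≤11 — dominates D8.
D4: risk 6≤9, benefit score 77≥64, time 7≤11 — dominates D8.
Others (D1, D2, D5, D6, D7, D9) are each worse than D8 on at least one objective.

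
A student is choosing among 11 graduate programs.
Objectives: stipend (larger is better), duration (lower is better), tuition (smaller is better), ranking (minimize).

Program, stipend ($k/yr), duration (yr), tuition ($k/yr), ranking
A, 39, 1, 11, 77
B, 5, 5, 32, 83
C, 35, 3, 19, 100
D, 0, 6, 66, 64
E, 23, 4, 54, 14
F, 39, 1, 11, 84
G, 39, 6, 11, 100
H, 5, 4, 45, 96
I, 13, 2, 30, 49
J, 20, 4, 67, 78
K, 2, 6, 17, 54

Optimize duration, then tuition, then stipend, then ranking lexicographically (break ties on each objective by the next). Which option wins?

First minimize duration: best is 1, kept {A, F}.
Then minimize tuition: best is 11, kept {A, F}.
Then maximize stipend: best is 39, kept {A, F}.
Then minimize ranking: best is 77, kept {A}.

A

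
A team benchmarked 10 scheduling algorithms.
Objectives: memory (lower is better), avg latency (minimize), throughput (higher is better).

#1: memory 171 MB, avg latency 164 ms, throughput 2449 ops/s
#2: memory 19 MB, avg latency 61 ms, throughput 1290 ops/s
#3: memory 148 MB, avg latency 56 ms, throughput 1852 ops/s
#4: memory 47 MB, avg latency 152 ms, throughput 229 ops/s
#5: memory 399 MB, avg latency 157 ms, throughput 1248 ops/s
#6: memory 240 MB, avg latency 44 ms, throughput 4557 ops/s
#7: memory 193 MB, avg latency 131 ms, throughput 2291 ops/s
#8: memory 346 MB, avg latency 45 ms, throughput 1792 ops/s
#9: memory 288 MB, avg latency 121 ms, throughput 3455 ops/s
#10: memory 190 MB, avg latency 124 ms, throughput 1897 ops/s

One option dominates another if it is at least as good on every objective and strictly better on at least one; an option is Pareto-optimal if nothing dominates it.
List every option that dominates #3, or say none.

#1: worse on memory (171 vs 148).
#2: worse on avg latency (61 vs 56).
#4: worse on avg latency (152 vs 56).
#5: worse on memory (399 vs 148).
#6: worse on memory (240 vs 148).
#7: worse on memory (193 vs 148).
#8: worse on memory (346 vs 148).
#9: worse on memory (288 vs 148).
#10: worse on memory (190 vs 148).
No option dominates #3.

none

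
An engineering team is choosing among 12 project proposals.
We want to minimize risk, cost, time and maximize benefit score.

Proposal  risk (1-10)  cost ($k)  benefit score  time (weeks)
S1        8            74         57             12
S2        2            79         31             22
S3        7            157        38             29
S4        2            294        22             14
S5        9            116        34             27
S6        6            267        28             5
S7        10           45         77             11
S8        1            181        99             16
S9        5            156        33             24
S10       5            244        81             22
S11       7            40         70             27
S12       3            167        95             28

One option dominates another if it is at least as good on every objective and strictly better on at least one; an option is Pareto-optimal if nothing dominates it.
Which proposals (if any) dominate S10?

S8: risk 1≤5, cost 181≤244, benefit score 99≥81, time 16≤22 — dominates S10.
Others (S1, S2, S3, S4, S5, S6, S7, S9, S11, S12) are each worse than S10 on at least one objective.

S8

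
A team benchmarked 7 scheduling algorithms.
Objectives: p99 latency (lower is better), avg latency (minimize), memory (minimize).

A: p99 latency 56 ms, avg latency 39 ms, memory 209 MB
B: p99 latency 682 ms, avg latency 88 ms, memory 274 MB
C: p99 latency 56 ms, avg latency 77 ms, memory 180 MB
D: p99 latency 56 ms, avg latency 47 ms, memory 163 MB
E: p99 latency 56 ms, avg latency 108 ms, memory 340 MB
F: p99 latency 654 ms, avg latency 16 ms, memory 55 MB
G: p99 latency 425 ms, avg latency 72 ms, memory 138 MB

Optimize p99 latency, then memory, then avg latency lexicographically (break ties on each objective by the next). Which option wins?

D

First minimize p99 latency: best is 56, kept {A, C, D, E}.
Then minimize memory: best is 163, kept {D}.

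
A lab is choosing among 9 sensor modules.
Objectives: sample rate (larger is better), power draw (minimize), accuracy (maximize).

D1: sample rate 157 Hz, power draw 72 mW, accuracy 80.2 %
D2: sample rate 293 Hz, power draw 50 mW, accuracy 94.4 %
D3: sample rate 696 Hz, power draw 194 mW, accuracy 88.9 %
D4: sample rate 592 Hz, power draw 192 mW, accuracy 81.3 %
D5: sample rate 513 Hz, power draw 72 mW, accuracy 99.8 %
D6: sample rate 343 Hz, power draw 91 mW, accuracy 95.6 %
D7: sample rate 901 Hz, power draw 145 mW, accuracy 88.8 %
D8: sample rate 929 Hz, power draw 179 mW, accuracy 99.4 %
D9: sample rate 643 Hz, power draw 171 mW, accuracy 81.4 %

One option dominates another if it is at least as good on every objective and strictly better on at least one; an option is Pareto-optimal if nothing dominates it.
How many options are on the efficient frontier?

4

D1: dominated by D2 (sample rate 293≥157, power draw 50≤72, accuracy 94.4≥80.2).
D2: not dominated (best power draw).
D3: dominated by D8 (sample rate 929≥696, power draw 179≤194, accuracy 99.4≥88.9).
D4: dominated by D7 (sample rate 901≥592, power draw 145≤192, accuracy 88.8≥81.3).
D5: not dominated (best accuracy).
D6: dominated by D5 (sample rate 513≥343, power draw 72≤91, accuracy 99.8≥95.6).
D7: not dominated.
D8: not dominated (best sample rate).
D9: dominated by D7 (sample rate 901≥643, power draw 145≤171, accuracy 88.8≥81.4).
Pareto-optimal: D2, D5, D7, D8 → 4.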